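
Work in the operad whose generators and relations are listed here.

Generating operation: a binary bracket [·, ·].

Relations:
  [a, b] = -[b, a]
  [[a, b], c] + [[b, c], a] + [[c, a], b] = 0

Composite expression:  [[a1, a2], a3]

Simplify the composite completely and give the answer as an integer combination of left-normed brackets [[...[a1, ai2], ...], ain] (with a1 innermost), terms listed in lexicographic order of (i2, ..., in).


[[a1, a2], a3]

Antisymmetry and Jacobi reduce to a1-anchored left-normed brackets.
Composite bracket: [[a1, a2], a3]
Expanding via [a, b] = ab - ba: 4 signed words (2^2 = 4).
Only words starting with a1 matter:
  from a1a2a3, sign +1: term +[[a1, a2], a3]


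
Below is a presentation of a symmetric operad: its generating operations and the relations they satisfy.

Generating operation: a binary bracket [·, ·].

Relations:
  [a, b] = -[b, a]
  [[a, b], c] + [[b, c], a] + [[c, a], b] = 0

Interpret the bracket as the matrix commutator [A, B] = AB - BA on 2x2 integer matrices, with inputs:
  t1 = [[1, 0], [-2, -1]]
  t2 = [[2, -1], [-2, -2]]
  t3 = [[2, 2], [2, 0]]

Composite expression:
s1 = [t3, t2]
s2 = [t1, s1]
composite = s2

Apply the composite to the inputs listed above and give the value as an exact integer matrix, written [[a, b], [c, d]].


[[-20, -20], [-16, 20]]

[t3, t2] = [[-2, -10], [12, 2]]
[t1, [t3, t2]] = [[-20, -20], [-16, 20]]


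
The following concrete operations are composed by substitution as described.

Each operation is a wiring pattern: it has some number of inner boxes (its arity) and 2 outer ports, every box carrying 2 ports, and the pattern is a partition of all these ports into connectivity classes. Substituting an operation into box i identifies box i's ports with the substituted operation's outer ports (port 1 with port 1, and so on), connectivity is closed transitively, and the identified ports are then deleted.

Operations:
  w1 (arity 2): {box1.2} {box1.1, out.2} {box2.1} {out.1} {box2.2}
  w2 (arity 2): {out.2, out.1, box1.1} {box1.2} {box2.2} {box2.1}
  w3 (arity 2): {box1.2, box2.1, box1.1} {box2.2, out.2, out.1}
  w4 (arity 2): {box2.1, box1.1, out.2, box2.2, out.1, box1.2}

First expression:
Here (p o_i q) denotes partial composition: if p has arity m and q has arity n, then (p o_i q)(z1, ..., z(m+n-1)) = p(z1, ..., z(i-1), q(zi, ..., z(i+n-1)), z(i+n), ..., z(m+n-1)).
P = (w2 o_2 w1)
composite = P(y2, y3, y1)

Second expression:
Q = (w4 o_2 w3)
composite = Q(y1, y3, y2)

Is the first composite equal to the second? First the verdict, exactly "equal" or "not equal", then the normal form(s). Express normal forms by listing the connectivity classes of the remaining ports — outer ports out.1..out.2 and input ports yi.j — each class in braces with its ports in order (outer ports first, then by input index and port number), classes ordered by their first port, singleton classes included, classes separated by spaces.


not equal; the first gives {out.1, out.2, y2.1} {y1.1} {y1.2} {y2.2} {y3.1} {y3.2} and the second {out.1, out.2, y1.1, y1.2, y2.2} {y2.1, y3.1, y3.2}

Reducing the first expression gives {out.1, out.2, y2.1} {y1.1} {y1.2} {y2.2} {y3.1} {y3.2}
Reducing the second expression gives {out.1, out.2, y1.1, y1.2, y2.2} {y2.1, y3.1, y3.2}
Different reductions; not equal.


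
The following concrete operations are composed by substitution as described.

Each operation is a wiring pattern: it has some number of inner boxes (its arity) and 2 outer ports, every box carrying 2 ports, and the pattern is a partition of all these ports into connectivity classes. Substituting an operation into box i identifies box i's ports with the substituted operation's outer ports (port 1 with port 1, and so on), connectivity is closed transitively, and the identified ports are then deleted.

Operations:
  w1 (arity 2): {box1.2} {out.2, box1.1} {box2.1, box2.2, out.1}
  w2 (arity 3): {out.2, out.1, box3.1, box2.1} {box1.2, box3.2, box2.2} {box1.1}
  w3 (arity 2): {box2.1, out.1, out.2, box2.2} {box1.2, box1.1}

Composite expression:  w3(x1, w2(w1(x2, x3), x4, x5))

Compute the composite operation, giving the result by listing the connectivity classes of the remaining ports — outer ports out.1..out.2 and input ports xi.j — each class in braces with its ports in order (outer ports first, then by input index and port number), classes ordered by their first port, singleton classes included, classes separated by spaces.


{out.1, out.2, x4.1, x5.1} {x1.1, x1.2} {x2.1, x4.2, x5.2} {x2.2} {x3.1, x3.2}

Treat the ports identified at w3 as solder joints: merge, then drop.
w1 over (x2, x3) gives {out.1, x3.1, x3.2} {out.2, x2.1} {x2.2}, out.j being that stage's outer ports
w2 over (x2, x3, x4, x5) gives {out.1, out.2, x4.1, x5.1} {x2.1, x4.2, x5.2} {x2.2} {x3.1, x3.2}, out.j being that stage's outer ports
w3 over (x1, x2, x3, x4, x5) gives {out.1, out.2, x4.1, x5.1} {x1.1, x1.2} {x2.1, x4.2, x5.2} {x2.2} {x3.1, x3.2}, out.j being that stage's outer ports


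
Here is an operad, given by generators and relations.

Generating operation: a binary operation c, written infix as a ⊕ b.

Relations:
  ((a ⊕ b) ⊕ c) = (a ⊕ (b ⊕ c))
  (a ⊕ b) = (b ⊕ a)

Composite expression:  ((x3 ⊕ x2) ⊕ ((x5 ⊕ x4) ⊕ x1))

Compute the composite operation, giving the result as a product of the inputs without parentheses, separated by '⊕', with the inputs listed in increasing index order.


Any arrangement under c is one operation, so sort the x-inputs.
(x3 ⊕ x2) spells out as x3 ⊕ x2
(x5 ⊕ x4) spells out as x5 ⊕ x4
((x5 ⊕ x4) ⊕ x1) spells out as x5 ⊕ x4 ⊕ x1
((x3 ⊕ x2) ⊕ ((x5 ⊕ x4) ⊕ x1)) spells out as x3 ⊕ x2 ⊕ x5 ⊕ x4 ⊕ x1
the factors in increasing index order: x1 ⊕ x2 ⊕ x3 ⊕ x4 ⊕ x5

x1 ⊕ x2 ⊕ x3 ⊕ x4 ⊕ x5


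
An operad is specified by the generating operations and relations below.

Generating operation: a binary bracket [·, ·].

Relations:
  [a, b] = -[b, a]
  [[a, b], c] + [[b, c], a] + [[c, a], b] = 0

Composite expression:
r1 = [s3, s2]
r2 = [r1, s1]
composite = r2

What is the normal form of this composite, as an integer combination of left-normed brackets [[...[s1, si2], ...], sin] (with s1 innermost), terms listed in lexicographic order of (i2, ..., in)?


[[s1, s2], s3] - [[s1, s3], s2]

Antisymmetry and Jacobi reduce to s1-anchored left-normed brackets.
Composite bracket: [[s3, s2], s1]
The bracket unfolds into 4 signed words via [a, b] = ab - ba (2^2 = 4).
Collect the words opening with s1:
  s1s2s3 (sign +1) contributes +[[s1, s2], s3]
  s1s3s2 (sign -1) contributes -[[s1, s3], s2]


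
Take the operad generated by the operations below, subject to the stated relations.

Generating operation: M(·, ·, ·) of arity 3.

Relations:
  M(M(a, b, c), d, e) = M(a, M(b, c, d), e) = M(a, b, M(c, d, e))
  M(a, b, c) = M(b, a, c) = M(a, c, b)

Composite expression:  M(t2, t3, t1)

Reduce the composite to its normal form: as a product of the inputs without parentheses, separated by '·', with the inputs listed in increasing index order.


t1 · t2 · t3


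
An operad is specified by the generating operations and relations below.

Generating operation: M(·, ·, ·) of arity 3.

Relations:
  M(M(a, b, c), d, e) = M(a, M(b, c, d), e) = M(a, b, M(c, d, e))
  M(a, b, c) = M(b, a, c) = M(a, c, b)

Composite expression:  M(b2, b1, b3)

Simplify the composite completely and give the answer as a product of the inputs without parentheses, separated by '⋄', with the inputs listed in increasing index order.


Shape and order are irrelevant to M; the b-input set decides.
M(b2, b1, b3) unparenthesizes to b2 ⋄ b1 ⋄ b3
putting the inputs in ascending order: b1 ⋄ b2 ⋄ b3

b1 ⋄ b2 ⋄ b3


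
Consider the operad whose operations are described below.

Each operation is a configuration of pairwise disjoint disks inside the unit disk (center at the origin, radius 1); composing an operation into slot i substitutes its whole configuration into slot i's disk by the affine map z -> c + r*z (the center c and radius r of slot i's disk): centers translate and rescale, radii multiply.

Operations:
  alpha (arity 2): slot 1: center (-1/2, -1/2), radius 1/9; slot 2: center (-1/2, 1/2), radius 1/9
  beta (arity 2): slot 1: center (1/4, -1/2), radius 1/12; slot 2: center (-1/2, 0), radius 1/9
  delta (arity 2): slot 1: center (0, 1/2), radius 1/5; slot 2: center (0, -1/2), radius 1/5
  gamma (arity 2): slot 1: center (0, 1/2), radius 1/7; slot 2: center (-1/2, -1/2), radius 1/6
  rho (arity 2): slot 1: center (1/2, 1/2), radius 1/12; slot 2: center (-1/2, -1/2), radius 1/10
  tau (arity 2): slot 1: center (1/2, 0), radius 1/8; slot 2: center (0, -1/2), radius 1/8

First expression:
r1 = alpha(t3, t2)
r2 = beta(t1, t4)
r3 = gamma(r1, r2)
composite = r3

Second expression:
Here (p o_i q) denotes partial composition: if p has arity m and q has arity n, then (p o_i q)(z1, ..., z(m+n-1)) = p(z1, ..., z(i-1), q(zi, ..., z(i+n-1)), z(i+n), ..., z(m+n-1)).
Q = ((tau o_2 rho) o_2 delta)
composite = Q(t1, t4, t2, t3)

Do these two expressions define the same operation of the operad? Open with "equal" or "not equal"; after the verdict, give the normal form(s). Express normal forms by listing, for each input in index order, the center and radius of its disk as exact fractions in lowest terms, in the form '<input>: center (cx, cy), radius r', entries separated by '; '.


The first composite normalizes to t1: center (-11/24, -7/12), radius 1/72; t2: center (-1/14, 4/7), radius 1/63; t3: center (-1/14, 3/7), radius 1/63; t4: center (-7/12, -1/2), radius 1/54
The second composite normalizes to t1: center (1/2, 0), radius 1/8; t2: center (1/16, -85/192), radius 1/480; t3: center (-1/16, -9/16), radius 1/80; t4: center (1/16, -83/192), radius 1/480
The forms do not match — not equal.

not equal — first t1: center (-11/24, -7/12), radius 1/72; t2: center (-1/14, 4/7), radius 1/63; t3: center (-1/14, 3/7), radius 1/63; t4: center (-7/12, -1/2), radius 1/54, second t1: center (1/2, 0), radius 1/8; t2: center (1/16, -85/192), radius 1/480; t3: center (-1/16, -9/16), radius 1/80; t4: center (1/16, -83/192), radius 1/480


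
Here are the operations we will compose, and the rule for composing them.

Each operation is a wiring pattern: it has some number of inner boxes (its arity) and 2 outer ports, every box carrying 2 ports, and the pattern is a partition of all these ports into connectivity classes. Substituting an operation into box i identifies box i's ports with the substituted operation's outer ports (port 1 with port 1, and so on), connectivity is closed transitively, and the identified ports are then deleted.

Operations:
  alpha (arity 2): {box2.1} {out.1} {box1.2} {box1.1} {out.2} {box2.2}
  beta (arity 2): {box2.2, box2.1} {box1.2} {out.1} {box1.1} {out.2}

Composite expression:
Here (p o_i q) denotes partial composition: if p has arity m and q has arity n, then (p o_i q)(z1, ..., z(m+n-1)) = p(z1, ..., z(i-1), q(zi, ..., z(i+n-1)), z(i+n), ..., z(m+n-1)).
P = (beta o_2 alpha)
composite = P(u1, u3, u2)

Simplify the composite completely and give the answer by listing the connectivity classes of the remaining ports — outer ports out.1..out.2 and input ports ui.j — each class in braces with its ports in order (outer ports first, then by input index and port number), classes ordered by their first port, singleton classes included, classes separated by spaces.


{out.1} {out.2} {u1.1} {u1.2} {u2.1} {u2.2} {u3.1} {u3.2}


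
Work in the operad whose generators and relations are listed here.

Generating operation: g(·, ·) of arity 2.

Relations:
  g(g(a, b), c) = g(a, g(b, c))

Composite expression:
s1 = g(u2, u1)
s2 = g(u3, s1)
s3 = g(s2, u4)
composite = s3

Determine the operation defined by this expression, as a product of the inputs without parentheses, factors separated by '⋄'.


u3 ⋄ u2 ⋄ u1 ⋄ u4


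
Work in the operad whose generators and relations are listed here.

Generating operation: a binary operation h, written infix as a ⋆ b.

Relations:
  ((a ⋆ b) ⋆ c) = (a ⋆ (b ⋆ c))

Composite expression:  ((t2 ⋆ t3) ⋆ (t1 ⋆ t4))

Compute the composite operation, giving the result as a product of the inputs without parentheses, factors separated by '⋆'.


t2 ⋆ t3 ⋆ t1 ⋆ t4

All parenthesizations of h agree; list the t-inputs left to right.
(t2 ⋆ t3) reduces to t2 ⋆ t3
(t1 ⋆ t4) reduces to t1 ⋆ t4
((t2 ⋆ t3) ⋆ (t1 ⋆ t4)) reduces to t2 ⋆ t3 ⋆ t1 ⋆ t4


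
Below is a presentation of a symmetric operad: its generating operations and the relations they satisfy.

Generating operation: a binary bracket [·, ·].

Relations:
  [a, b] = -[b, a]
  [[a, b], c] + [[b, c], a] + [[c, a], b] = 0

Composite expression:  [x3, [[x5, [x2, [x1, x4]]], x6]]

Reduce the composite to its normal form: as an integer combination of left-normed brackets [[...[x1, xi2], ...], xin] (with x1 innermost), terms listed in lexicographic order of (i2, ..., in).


Skip Jacobi rewriting: expand, keep x1-initial words, read off terms.
Composite bracket: [x3, [[x5, [x2, [x1, x4]]], x6]]
Expanding via [a, b] = ab - ba: 32 signed words (2^5 = 32).
Only words starting with x1 matter:
  the word x1x4x2x5x6x3 carries sign -1 and contributes -[[[[[x1, x4], x2], x5], x6], x3]

-[[[[[x1, x4], x2], x5], x6], x3]


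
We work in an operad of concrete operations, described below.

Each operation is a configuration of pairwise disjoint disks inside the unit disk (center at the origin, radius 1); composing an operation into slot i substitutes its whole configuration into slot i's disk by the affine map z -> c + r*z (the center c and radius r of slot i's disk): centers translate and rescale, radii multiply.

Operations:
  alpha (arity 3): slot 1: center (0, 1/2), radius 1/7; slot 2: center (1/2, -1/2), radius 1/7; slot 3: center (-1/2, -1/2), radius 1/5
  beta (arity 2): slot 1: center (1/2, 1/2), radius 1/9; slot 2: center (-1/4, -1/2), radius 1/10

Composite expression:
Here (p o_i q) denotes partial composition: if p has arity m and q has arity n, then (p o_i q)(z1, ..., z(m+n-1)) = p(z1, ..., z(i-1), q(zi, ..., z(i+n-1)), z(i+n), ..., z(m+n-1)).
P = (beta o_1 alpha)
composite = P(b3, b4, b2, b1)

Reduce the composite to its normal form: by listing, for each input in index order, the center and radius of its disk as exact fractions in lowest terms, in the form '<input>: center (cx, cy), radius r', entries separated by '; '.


b1: center (-1/4, -1/2), radius 1/10; b2: center (4/9, 4/9), radius 1/45; b3: center (1/2, 5/9), radius 1/63; b4: center (5/9, 4/9), radius 1/63

Follow each b-input down from beta: c' goes to c + r*c', radius to r*r'.
tracing b3 down its 2-map path: center (1/2, 5/9), radius 1/63
tracing b4 down its 2-map path: center (5/9, 4/9), radius 1/63
tracing b2 down its 2-map path: center (4/9, 4/9), radius 1/45
tracing b1 down its 1-map path: center (-1/4, -1/2), radius 1/10


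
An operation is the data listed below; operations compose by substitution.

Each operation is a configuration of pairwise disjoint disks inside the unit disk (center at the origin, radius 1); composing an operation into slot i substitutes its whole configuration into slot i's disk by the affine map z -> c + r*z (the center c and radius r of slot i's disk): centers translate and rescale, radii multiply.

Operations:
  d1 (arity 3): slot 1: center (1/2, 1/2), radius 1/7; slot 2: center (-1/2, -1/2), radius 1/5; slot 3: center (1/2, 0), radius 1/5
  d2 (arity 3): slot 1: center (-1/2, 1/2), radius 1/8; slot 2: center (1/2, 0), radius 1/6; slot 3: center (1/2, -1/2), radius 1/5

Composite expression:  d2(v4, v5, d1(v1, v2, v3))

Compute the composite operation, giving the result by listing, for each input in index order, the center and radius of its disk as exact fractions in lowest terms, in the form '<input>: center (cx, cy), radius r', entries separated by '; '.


v1: center (3/5, -2/5), radius 1/35; v2: center (2/5, -3/5), radius 1/25; v3: center (3/5, -1/2), radius 1/25; v4: center (-1/2, 1/2), radius 1/8; v5: center (1/2, 0), radius 1/6


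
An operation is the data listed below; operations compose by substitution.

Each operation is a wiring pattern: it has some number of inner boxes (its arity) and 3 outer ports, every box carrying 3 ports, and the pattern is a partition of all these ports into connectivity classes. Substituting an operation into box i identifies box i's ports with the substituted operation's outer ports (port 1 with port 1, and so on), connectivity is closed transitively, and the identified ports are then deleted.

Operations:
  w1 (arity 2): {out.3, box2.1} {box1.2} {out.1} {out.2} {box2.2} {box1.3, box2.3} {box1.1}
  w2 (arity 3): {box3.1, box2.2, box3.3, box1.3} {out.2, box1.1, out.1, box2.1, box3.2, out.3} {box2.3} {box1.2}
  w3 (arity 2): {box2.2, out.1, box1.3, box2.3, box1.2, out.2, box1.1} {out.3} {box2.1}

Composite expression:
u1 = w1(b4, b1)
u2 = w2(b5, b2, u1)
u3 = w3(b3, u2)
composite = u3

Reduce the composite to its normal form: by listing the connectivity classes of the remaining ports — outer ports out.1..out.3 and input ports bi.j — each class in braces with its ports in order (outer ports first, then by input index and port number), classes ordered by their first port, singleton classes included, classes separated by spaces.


{out.1, out.2, b2.1, b3.1, b3.2, b3.3, b5.1} {out.3} {b1.1, b2.2, b5.3} {b1.2} {b1.3, b4.3} {b2.3} {b4.1} {b4.2} {b5.2}

After gluing at w3, chains via deleted ports link the b-ports.
w1 over (b4, b1) gives {out.1} {out.2} {out.3, b1.1} {b1.2} {b1.3, b4.3} {b4.1} {b4.2}, out.j being that stage's outer ports
w2 over (b5, b2, b4, b1) gives {out.1, out.2, out.3, b2.1, b5.1} {b1.1, b2.2, b5.3} {b1.2} {b1.3, b4.3} {b2.3} {b4.1} {b4.2} {b5.2}, out.j being that stage's outer ports
w3 over (b3, b5, b2, b4, b1) gives {out.1, out.2, b2.1, b3.1, b3.2, b3.3, b5.1} {out.3} {b1.1, b2.2, b5.3} {b1.2} {b1.3, b4.3} {b2.3} {b4.1} {b4.2} {b5.2}, out.j being that stage's outer ports


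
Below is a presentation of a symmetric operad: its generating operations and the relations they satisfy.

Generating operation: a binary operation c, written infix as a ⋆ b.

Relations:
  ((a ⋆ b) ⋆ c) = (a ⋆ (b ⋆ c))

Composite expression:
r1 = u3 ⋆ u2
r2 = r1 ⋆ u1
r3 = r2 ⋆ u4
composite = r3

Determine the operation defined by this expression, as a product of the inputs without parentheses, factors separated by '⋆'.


u3 ⋆ u2 ⋆ u1 ⋆ u4

Associativity of c dissolves the nesting; only the u-input order survives.
(u3 ⋆ u2) flattens to u3 ⋆ u2
((u3 ⋆ u2) ⋆ u1) flattens to u3 ⋆ u2 ⋆ u1
(((u3 ⋆ u2) ⋆ u1) ⋆ u4) flattens to u3 ⋆ u2 ⋆ u1 ⋆ u4


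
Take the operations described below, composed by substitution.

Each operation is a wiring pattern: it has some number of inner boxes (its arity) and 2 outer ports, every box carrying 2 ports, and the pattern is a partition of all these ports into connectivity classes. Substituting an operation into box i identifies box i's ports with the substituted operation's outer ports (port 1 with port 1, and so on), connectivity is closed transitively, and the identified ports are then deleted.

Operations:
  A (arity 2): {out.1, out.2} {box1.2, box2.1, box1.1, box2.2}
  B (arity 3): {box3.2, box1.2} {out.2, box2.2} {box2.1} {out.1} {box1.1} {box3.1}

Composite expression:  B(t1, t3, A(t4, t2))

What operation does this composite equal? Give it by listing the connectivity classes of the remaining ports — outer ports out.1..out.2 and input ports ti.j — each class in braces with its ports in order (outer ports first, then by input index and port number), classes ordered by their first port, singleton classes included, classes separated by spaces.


{out.1} {out.2, t3.2} {t1.1} {t1.2} {t2.1, t2.2, t4.1, t4.2} {t3.1}


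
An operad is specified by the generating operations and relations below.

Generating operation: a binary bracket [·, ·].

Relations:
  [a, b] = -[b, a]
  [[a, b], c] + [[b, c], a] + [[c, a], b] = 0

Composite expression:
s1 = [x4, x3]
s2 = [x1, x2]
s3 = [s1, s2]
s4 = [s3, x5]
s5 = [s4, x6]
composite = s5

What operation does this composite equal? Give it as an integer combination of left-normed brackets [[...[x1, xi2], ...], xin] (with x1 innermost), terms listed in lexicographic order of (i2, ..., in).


[[[[[x1, x2], x3], x4], x5], x6] - [[[[[x1, x2], x4], x3], x5], x6]


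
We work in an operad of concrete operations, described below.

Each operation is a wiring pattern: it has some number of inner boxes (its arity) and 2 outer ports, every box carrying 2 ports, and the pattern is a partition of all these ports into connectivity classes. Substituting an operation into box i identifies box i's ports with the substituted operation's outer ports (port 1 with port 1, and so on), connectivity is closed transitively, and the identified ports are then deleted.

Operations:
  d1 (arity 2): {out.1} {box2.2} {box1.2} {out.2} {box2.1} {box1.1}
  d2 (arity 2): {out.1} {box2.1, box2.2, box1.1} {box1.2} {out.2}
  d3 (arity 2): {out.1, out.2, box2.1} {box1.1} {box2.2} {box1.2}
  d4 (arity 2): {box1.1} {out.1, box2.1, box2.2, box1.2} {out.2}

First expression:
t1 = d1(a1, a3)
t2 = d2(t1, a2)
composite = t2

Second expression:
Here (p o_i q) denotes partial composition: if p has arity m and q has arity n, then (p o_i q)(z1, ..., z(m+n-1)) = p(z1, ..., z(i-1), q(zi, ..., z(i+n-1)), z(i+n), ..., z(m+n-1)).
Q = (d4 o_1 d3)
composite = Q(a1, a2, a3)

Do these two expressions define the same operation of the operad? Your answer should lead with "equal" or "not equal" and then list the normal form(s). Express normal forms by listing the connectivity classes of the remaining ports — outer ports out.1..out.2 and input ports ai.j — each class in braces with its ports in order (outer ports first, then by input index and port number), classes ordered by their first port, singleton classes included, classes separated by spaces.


not equal — first {out.1} {out.2} {a1.1} {a1.2} {a2.1, a2.2} {a3.1} {a3.2}, second {out.1, a2.1, a3.1, a3.2} {out.2} {a1.1} {a1.2} {a2.2}


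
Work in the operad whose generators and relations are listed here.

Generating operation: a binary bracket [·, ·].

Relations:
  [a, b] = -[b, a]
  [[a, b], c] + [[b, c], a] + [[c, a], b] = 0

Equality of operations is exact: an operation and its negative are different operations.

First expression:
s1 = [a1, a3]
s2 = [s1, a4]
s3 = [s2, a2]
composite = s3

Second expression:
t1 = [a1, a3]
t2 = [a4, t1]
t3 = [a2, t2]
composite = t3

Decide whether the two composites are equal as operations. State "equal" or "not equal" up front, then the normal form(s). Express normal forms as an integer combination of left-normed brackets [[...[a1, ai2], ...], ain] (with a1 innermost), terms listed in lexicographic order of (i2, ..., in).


In normal form, the first expression is [[[a1, a3], a4], a2]
In normal form, the second expression is [[[a1, a3], a4], a2]
Same normal form: equal.

equal — both sides give [[[a1, a3], a4], a2]


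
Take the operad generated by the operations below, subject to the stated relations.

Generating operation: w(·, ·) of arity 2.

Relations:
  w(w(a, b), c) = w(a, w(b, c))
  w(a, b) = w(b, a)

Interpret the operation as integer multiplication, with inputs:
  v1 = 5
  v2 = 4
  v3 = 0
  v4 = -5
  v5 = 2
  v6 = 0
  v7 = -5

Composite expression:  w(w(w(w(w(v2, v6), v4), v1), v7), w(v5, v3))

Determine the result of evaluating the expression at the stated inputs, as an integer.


0

w(v2, v6) = 0
w(w(v2, v6), v4) = 0
w(w(w(v2, v6), v4), v1) = 0
w(w(w(w(v2, v6), v4), v1), v7) = 0
w(v5, v3) = 0
w(w(w(w(w(v2, v6), v4), v1), v7), w(v5, v3)) = 0


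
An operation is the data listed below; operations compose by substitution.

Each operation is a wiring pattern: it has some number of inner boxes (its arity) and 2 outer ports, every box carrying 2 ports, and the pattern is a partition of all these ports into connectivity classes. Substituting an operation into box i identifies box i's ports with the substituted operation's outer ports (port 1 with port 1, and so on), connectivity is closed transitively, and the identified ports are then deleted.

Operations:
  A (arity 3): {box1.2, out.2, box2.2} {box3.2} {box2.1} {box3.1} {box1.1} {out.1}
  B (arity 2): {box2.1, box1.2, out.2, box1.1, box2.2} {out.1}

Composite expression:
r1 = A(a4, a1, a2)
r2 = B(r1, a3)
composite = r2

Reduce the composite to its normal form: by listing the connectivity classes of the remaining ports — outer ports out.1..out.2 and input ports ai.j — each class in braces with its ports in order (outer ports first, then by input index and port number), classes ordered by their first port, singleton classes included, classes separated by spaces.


{out.1} {out.2, a1.2, a3.1, a3.2, a4.2} {a1.1} {a2.1} {a2.2} {a4.1}


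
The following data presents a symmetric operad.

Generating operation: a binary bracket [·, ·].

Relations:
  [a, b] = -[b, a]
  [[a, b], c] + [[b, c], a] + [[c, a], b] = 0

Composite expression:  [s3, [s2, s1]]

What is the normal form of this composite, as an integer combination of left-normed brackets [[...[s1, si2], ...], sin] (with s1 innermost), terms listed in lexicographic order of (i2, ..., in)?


[[s1, s2], s3]

In the tensor algebra, words opening s1 carry the s1-anchored form.
Composite bracket: [s3, [s2, s1]]
Each bracket splits as ab - ba, giving 4 signed words (2^2 = 4).
The s1-initial words carry the normal form:
  the word s1s2s3 carries sign +1 and contributes +[[s1, s2], s3]


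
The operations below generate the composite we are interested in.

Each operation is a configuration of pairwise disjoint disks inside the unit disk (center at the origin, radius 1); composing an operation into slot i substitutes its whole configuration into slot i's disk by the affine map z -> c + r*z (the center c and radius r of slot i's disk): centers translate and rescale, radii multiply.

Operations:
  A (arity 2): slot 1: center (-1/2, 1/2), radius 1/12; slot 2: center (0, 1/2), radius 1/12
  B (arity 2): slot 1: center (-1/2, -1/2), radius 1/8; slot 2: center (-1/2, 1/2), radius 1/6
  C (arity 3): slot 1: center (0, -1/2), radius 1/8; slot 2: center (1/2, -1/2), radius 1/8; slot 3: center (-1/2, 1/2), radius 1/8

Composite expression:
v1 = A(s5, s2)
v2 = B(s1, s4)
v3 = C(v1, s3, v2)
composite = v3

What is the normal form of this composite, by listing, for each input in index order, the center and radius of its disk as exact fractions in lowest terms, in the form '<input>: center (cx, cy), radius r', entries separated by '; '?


s1: center (-9/16, 7/16), radius 1/64; s2: center (0, -7/16), radius 1/96; s3: center (1/2, -1/2), radius 1/8; s4: center (-9/16, 9/16), radius 1/48; s5: center (-1/16, -7/16), radius 1/96

Below C, radii multiply path by path; the s-disk centers shift.
s5 passes through 2 substitutions, ending at center (-1/16, -7/16), radius 1/96
s2 passes through 2 substitutions, ending at center (0, -7/16), radius 1/96
s3 passes through 1 substitution, ending at center (1/2, -1/2), radius 1/8
s1 passes through 2 substitutions, ending at center (-9/16, 7/16), radius 1/64
s4 passes through 2 substitutions, ending at center (-9/16, 9/16), radius 1/48


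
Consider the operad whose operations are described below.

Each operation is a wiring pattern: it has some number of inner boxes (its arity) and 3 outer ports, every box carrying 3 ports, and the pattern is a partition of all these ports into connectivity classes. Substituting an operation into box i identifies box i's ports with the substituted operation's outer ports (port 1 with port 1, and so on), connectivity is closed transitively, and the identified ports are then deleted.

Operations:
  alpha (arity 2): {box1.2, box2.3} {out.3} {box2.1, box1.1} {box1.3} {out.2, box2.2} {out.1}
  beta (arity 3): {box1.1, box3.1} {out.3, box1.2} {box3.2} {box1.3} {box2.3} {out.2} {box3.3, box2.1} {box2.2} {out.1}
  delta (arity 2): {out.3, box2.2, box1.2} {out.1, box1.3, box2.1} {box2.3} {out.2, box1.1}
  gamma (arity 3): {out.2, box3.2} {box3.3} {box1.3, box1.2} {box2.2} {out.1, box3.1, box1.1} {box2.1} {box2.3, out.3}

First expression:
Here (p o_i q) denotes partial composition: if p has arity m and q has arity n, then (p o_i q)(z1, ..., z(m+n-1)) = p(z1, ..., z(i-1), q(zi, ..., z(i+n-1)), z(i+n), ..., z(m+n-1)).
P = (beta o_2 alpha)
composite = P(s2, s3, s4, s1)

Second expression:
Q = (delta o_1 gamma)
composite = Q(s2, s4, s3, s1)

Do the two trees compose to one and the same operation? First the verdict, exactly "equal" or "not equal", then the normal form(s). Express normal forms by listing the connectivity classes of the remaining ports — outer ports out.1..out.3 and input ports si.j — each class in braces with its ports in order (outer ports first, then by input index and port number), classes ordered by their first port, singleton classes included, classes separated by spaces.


not equal: they reduce to {out.1} {out.2} {out.3, s2.2} {s1.1, s2.1} {s1.2} {s1.3} {s2.3} {s3.1, s4.1} {s3.2, s4.3} {s3.3} {s4.2} and {out.1, s1.1, s4.3} {out.2, s2.1, s3.1} {out.3, s1.2, s3.2} {s1.3} {s2.2, s2.3} {s3.3} {s4.1} {s4.2}

Normal form of the first expression: {out.1} {out.2} {out.3, s2.2} {s1.1, s2.1} {s1.2} {s1.3} {s2.3} {s3.1, s4.1} {s3.2, s4.3} {s3.3} {s4.2}
Normal form of the second expression: {out.1, s1.1, s4.3} {out.2, s2.1, s3.1} {out.3, s1.2, s3.2} {s1.3} {s2.2, s2.3} {s3.3} {s4.1} {s4.2}
Distinct normal forms: not equal.


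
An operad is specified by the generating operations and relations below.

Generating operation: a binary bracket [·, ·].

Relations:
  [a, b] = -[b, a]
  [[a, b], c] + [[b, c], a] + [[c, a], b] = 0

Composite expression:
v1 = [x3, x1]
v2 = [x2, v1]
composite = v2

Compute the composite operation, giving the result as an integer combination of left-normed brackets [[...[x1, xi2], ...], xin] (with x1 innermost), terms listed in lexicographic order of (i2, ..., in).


[[x1, x3], x2]

Skip Jacobi rewriting: expand, keep x1-initial words, read off terms.
Composite bracket: [x2, [x3, x1]]
Each bracket splits as ab - ba, giving 4 signed words (2^2 = 4).
Keep just the words that open with x1:
  x1x3x2 (sign +1) contributes +[[x1, x3], x2]


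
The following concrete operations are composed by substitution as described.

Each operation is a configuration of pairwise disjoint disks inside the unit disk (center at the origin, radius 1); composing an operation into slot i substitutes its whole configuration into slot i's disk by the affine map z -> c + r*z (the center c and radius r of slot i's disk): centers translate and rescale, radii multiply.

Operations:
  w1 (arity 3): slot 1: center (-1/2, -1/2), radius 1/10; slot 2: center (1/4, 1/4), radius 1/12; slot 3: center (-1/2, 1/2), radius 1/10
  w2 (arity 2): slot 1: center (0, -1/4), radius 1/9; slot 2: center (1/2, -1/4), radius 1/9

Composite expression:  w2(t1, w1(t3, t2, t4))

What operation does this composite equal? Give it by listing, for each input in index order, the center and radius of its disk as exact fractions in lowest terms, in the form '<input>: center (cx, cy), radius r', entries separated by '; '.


t1: center (0, -1/4), radius 1/9; t2: center (19/36, -2/9), radius 1/108; t3: center (4/9, -11/36), radius 1/90; t4: center (4/9, -7/36), radius 1/90

Below w2, radii multiply path by path; the t-disk centers shift.
t1: after 1 affine step, its disk has center (0, -1/4), radius 1/9
t3: after 2 affine steps, its disk has center (4/9, -11/36), radius 1/90
t2: after 2 affine steps, its disk has center (19/36, -2/9), radius 1/108
t4: after 2 affine steps, its disk has center (4/9, -7/36), radius 1/90


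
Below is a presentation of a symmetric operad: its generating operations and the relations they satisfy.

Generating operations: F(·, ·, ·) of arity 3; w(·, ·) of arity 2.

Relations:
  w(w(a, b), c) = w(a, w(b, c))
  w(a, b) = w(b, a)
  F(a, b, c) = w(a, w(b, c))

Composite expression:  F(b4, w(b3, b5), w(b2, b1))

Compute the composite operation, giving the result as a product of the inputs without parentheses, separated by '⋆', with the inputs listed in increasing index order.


With F associative and commutative, the b-input set is all that matters.
w(b3, b5) collapses to b3 ⋆ b5
w(b2, b1) collapses to b2 ⋆ b1
F(b4, w(b3, b5), w(b2, b1)) collapses to b4 ⋆ b3 ⋆ b5 ⋆ b2 ⋆ b1
rearranged into index order: b1 ⋆ b2 ⋆ b3 ⋆ b4 ⋆ b5

b1 ⋆ b2 ⋆ b3 ⋆ b4 ⋆ b5


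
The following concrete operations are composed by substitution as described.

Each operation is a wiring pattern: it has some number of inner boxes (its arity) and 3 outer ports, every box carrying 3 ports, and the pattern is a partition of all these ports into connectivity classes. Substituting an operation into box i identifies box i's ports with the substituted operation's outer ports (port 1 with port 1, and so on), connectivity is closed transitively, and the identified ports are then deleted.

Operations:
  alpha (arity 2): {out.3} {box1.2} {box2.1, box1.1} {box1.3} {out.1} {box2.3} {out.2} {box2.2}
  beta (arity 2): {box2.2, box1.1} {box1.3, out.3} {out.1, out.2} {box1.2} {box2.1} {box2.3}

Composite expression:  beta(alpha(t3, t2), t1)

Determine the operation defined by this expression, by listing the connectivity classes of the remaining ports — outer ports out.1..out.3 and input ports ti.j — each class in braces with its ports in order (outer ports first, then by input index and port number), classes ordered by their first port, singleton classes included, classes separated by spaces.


{out.1, out.2} {out.3} {t1.1} {t1.2} {t1.3} {t2.1, t3.1} {t2.2} {t2.3} {t3.2} {t3.3}

Substituting into beta glues patterns; closure does the rest.
after alpha, the pattern on (t3, t2) reads {out.1} {out.2} {out.3} {t2.1, t3.1} {t2.2} {t2.3} {t3.2} {t3.3} (out.j = its outer ports)
after beta, the pattern on (t3, t2, t1) reads {out.1, out.2} {out.3} {t1.1} {t1.2} {t1.3} {t2.1, t3.1} {t2.2} {t2.3} {t3.2} {t3.3} (out.j = its outer ports)


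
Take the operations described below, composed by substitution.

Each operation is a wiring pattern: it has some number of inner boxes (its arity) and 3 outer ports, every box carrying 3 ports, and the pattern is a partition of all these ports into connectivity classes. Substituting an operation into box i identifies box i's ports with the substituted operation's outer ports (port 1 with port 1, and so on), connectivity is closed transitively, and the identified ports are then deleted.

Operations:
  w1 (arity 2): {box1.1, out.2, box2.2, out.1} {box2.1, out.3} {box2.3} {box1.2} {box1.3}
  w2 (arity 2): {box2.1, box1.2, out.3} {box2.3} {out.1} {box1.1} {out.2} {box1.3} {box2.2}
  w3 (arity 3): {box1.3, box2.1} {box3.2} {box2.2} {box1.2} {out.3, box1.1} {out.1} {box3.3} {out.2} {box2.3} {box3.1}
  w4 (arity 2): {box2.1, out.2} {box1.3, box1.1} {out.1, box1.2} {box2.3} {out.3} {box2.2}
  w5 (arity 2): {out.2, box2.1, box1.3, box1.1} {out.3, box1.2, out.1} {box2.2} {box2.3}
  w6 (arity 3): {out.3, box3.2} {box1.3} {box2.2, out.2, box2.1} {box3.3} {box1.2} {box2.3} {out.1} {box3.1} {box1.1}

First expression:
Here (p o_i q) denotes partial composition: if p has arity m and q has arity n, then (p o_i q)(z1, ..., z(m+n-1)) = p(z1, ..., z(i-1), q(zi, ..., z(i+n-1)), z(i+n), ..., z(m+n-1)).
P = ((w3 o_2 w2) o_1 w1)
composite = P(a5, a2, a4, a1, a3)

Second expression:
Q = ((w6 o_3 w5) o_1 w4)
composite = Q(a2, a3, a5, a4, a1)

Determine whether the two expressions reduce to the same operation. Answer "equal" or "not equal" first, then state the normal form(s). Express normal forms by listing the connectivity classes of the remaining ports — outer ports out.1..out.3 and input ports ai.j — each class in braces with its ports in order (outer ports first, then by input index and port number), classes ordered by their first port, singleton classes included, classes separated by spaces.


not equal: they reduce to {out.1} {out.2} {out.3, a2.2, a5.1} {a1.1, a4.2} {a1.2} {a1.3} {a2.1} {a2.3} {a3.1} {a3.2} {a3.3} {a4.1} {a4.3} {a5.2} {a5.3} and {out.1} {out.2, a5.1, a5.2} {out.3, a1.1, a4.1, a4.3} {a1.2} {a1.3} {a2.1, a2.3} {a2.2} {a3.1} {a3.2} {a3.3} {a4.2} {a5.3}

Normal form of the first expression: {out.1} {out.2} {out.3, a2.2, a5.1} {a1.1, a4.2} {a1.2} {a1.3} {a2.1} {a2.3} {a3.1} {a3.2} {a3.3} {a4.1} {a4.3} {a5.2} {a5.3}
Normal form of the second expression: {out.1} {out.2, a5.1, a5.2} {out.3, a1.1, a4.1, a4.3} {a1.2} {a1.3} {a2.1, a2.3} {a2.2} {a3.1} {a3.2} {a3.3} {a4.2} {a5.3}
The normal forms differ: not equal.


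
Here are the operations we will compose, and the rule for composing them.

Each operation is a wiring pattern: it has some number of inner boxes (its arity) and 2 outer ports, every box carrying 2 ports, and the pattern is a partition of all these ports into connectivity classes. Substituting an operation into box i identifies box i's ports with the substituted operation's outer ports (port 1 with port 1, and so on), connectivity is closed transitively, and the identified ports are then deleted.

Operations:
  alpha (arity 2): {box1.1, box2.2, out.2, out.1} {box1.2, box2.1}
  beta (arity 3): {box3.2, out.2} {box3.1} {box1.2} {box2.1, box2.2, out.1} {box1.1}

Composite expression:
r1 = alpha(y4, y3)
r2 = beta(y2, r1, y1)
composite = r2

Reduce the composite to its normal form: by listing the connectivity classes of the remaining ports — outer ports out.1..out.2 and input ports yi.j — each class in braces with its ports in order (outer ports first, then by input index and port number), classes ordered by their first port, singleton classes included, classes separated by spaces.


Substituting into beta glues patterns; closure does the rest.
composing alpha on (y4, y3), with out.j its own outer ports: {out.1, out.2, y3.2, y4.1} {y3.1, y4.2}
composing beta on (y2, y4, y3, y1), with out.j its own outer ports: {out.1, y3.2, y4.1} {out.2, y1.2} {y1.1} {y2.1} {y2.2} {y3.1, y4.2}

{out.1, y3.2, y4.1} {out.2, y1.2} {y1.1} {y2.1} {y2.2} {y3.1, y4.2}


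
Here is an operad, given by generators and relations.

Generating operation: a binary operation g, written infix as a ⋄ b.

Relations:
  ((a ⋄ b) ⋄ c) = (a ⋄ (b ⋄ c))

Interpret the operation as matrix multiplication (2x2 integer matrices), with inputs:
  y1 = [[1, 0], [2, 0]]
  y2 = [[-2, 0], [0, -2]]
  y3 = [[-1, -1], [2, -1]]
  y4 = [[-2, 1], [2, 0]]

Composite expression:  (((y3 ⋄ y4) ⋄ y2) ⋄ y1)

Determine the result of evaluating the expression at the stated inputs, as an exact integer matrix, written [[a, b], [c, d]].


[[4, 0], [4, 0]]

(y3 ⋄ y4) = [[0, -1], [-6, 2]]
((y3 ⋄ y4) ⋄ y2) = [[0, 2], [12, -4]]
(((y3 ⋄ y4) ⋄ y2) ⋄ y1) = [[4, 0], [4, 0]]


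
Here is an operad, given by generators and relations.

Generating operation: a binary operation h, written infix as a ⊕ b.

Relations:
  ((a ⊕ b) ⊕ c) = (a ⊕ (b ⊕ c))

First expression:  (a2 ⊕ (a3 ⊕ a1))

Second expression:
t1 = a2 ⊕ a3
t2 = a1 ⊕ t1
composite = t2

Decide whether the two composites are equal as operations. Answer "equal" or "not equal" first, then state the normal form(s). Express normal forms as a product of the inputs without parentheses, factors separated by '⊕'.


not equal — first a2 ⊕ a3 ⊕ a1, second a1 ⊕ a2 ⊕ a3

The first expression reduces to a2 ⊕ a3 ⊕ a1
The second expression reduces to a1 ⊕ a2 ⊕ a3
Distinct normal forms: not equal.


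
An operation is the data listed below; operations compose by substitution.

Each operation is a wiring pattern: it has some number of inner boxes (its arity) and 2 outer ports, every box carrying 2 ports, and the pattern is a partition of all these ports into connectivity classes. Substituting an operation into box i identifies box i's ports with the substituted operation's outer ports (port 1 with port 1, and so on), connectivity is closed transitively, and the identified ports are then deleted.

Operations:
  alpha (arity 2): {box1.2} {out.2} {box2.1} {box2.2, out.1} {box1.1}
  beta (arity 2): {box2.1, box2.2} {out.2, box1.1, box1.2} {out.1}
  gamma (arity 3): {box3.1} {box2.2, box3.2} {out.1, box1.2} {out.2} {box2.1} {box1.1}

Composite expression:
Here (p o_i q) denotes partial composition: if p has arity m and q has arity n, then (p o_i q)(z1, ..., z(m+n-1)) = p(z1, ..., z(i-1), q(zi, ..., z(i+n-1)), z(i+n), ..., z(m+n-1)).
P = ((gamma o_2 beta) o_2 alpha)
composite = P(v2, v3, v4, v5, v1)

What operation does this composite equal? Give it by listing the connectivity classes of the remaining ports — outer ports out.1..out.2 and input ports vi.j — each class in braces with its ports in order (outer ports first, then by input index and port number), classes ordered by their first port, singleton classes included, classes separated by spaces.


{out.1, v2.2} {out.2} {v1.1} {v1.2, v4.2} {v2.1} {v3.1} {v3.2} {v4.1} {v5.1, v5.2}

Reachability decides: close wires over gamma-identified ports.
composing alpha on (v3, v4), with out.j its own outer ports: {out.1, v4.2} {out.2} {v3.1} {v3.2} {v4.1}
composing beta on (v3, v4, v5), with out.j its own outer ports: {out.1} {out.2, v4.2} {v3.1} {v3.2} {v4.1} {v5.1, v5.2}
composing gamma on (v2, v3, v4, v5, v1), with out.j its own outer ports: {out.1, v2.2} {out.2} {v1.1} {v1.2, v4.2} {v2.1} {v3.1} {v3.2} {v4.1} {v5.1, v5.2}
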